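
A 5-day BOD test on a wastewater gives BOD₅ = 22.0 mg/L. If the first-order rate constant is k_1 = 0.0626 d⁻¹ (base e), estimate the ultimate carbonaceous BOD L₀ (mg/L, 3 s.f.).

L₀ ≈ 81.9 mg/L

BOD₅ = L₀(1 − e^(−5k_1)) ⇒ L₀ = BOD₅ / (1 − e^(−5×0.0626))
= 22.0 / (1 − 0.7312) = 22.0 / 0.2688 = 81.86 mg/L.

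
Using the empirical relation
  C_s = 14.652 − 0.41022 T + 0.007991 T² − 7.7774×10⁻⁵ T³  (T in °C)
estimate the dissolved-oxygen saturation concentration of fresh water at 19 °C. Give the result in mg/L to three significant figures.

C_s = 14.652 − 0.41022×19 + 0.007991×19² − 7.7774×10⁻⁵×19³ = 9.209 mg/L.

C_s ≈ 9.21 mg/L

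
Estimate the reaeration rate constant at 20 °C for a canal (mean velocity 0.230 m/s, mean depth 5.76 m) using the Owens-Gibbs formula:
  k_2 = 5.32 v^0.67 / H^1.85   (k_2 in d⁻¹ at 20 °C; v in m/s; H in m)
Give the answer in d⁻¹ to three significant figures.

k_2 = 5.32 × 0.230^0.67 / 5.76^1.85 = 5.32 × 0.3736 / 25.51 = 0.07789 d⁻¹.

k_2 ≈ 0.0779 d⁻¹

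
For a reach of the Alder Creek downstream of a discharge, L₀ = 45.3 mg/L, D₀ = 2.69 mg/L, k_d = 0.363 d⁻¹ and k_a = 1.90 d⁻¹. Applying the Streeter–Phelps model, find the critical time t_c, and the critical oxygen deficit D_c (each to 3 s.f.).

t_c ≈ 0.888 d; D_c ≈ 6.27 mg/L

At the critical point dD/dt = 0, so k_d L₀ e^(−k_d t) = k_a D. Substituting D(t) from the Streeter–Phelps equation and solving for t gives
t_c = ln[(k_a/k_d)(1 − D₀(k_a−k_d)/(k_d L₀))] / (k_a−k_d).
Here k_a−k_d = 1.537 d⁻¹ and 1 − D₀(k_a−k_d)/(k_d L₀) = 1 − 2.69×1.537/(0.363×45.3) = 0.7486, so
t_c = ln(5.234 × 0.7486) / 1.537 = 1.366 / 1.537 = 0.8885 d.
D_c = (k_d/k_a) L₀ e^(−k_d t_c) = (0.363/1.90) × 45.3 × e^(−0.363×0.8885) = 0.1911 × 45.3 × 0.7243 = 6.269 mg/L.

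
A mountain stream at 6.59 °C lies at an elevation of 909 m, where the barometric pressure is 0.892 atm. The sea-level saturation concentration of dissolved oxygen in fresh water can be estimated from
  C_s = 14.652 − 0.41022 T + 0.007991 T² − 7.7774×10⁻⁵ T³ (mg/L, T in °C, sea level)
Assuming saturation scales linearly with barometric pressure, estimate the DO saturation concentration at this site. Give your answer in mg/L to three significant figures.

C_s ≈ 10.9 mg/L

At sea level: C_s = 14.652 − 0.41022×6.59 + 0.007991×6.59² − 7.7774×10⁻⁵×6.59³ = 12.27 mg/L.
Pressure correction: C_s' = 12.27 × 0.892 = 10.95 mg/L.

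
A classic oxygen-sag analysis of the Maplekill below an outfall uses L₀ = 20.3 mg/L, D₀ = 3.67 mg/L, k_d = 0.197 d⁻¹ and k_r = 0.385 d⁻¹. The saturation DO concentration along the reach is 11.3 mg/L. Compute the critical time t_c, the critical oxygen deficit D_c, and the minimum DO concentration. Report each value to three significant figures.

With k_r/k_d = 1.954 and 1 − D₀(k_r−k_d)/(k_d L₀) = 0.8275,
t_c = ln(1.954 × 0.8275) / (0.385 − 0.197) = ln(1.617) / 0.1880 = 0.4807/0.1880 = 2.557 d.
D_c = (k_d/k_r) L₀ e^(−k_d t_c) = (0.197/0.385) × 20.3 × e^(−0.197×2.557) = 0.5117 × 20.3 × 0.6043 = 6.277 mg/L.
Minimum DO = C_s − D_c = 11.3 − 6.277 = 5.023 mg/L.

t_c ≈ 2.56 d; D_c ≈ 6.28 mg/L; min DO ≈ 5.02 mg/L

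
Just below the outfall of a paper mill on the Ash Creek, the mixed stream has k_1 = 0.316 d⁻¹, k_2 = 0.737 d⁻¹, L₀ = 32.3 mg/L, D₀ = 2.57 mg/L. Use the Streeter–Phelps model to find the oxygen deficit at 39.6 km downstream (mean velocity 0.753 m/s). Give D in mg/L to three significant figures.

D ≈ 6.16 mg/L

Travel time t = x/v = 39.6 km / (0.753 m/s) = 39600 m / 0.753 m/s = 52590 s = 0.6087 d.
k_1 L₀/(k_2−k_1) = 0.316×32.3/(0.737−0.316) = 10.21/0.4210 = 24.24 mg/L.
e^(−k_1 t) = e^(−0.316×0.6087) = 0.8250; e^(−k_2 t) = e^(−0.737×0.6087) = 0.6385.
D = 24.24 × (0.8250 − 0.6385) + 2.57 × 0.6385 = 4.522 + 1.641 = 6.163 mg/L.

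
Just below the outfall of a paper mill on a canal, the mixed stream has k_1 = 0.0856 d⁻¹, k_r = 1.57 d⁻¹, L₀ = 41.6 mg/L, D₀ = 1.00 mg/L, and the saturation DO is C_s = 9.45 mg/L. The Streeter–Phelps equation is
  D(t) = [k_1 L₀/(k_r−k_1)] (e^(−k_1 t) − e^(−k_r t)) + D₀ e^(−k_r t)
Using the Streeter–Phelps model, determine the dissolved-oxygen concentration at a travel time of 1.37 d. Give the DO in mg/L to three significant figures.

k_1 L₀/(k_r−k_1) = 0.0856×41.6/(1.57−0.0856) = 3.561/1.484 = 2.399 mg/L.
e^(−k_1 t) = e^(−0.0856×1.370) = 0.8893; e^(−k_r t) = e^(−1.57×1.370) = 0.1164.
D = 2.399 × (0.8893 − 0.1164) + 1.00 × 0.1164 = 1.854 + 0.1164 = 1.971 mg/L.
DO = C_s − D = 9.45 − 1.971 = 7.479 mg/L.

DO ≈ 7.48 mg/L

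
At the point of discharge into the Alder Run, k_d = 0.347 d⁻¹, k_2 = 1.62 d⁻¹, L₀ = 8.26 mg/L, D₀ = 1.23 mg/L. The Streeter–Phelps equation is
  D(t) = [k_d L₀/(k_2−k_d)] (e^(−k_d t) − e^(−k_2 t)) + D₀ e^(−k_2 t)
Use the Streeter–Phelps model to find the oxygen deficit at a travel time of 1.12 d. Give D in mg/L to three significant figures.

k_d L₀/(k_2−k_d) = 0.347×8.26/(1.62−0.347) = 2.866/1.273 = 2.252 mg/L.
e^(−k_d t) = e^(−0.347×1.120) = 0.6780; e^(−k_2 t) = e^(−1.62×1.120) = 0.1629.
D = 2.252 × (0.6780 − 0.1629) + 1.23 × 0.1629 = 1.160 + 0.2004 = 1.360 mg/L.

D ≈ 1.36 mg/L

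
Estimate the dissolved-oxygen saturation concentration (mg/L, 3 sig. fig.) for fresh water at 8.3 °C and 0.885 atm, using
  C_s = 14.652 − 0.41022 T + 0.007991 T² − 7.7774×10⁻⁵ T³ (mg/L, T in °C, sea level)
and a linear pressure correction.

At sea level: C_s = 14.652 − 0.41022×8.3 + 0.007991×8.3² − 7.7774×10⁻⁵×8.3³ = 11.75 mg/L.
Pressure correction: C_s' = 11.75 × 0.885 = 10.40 mg/L.

C_s ≈ 10.4 mg/L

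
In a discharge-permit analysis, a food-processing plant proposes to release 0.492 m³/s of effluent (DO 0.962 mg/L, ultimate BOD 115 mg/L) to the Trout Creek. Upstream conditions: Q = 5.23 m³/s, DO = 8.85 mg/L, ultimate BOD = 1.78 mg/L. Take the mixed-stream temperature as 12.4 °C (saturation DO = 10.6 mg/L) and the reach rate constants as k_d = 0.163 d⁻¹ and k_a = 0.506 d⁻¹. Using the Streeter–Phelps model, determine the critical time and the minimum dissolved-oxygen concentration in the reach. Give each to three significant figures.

Mixed DO = (5.23×8.85 + 0.492×0.962)/(5.23+0.492) = 46.76/5.722 = 8.172 mg/L.
Mixed L₀ = (5.23×1.78 + 0.492×115)/(5.722) = 65.89/5.722 = 11.52 mg/L.
Initial deficit D₀ = C_s − DO₀ = 10.6 − 8.172 = 2.428 mg/L.
t_c = (1/0.3430) ln[(0.506/0.163)(1 − 2.428×0.3430/(0.163×11.52))] = 2.915 × ln(1.727) = 1.593 d.
D_c = (0.163/0.506) × 11.52 × e^(−0.163×1.593) = 0.3221 × 11.52 × 0.7714 = 2.861 mg/L.
Minimum DO = 10.6 − 2.861 = 7.739 mg/L.

t_c ≈ 1.59 d; minimum DO ≈ 7.74 mg/L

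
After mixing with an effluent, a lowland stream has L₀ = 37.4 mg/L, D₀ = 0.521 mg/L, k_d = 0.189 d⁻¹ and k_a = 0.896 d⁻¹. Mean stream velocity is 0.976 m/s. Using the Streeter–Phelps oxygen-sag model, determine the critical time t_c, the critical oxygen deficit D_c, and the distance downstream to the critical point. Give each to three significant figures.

t_c ≈ 2.13 d; D_c ≈ 5.28 mg/L; x_c ≈ 179 km

At the critical point dD/dt = 0, so k_d L₀ e^(−k_d t) = k_a D. Substituting D(t) from the Streeter–Phelps equation and solving for t gives
t_c = ln[(k_a/k_d)(1 − D₀(k_a−k_d)/(k_d L₀))] / (k_a−k_d).
Here k_a−k_d = 0.7070 d⁻¹ and 1 − D₀(k_a−k_d)/(k_d L₀) = 1 − 0.521×0.7070/(0.189×37.4) = 0.9479, so
t_c = ln(4.741 × 0.9479) / 0.7070 = 1.503 / 0.7070 = 2.125 d.
D_c = (k_d/k_a) L₀ e^(−k_d t_c) = (0.189/0.896) × 37.4 × e^(−0.189×2.125) = 0.2109 × 37.4 × 0.6692 = 5.279 mg/L.
x_c = v t_c = 0.976 m/s × 2.125 d × 86400 s/d = 179200 m ≈ 179 km.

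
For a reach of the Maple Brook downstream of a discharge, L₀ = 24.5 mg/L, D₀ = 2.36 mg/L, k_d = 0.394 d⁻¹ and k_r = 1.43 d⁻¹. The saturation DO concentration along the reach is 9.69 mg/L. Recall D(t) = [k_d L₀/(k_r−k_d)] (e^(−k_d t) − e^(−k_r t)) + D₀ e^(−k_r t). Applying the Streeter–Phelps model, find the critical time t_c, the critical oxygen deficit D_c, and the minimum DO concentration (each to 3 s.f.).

t_c ≈ 0.962 d; D_c ≈ 4.62 mg/L; min DO ≈ 5.07 mg/L

t_c = [1/(k_r−k_d)] ln[(k_r/k_d)(1 − D₀(k_r−k_d)/(k_d L₀))]
= [1/(1.43−0.394)] ln[(1.43/0.394)(1 − 2.36×1.036/(0.394×24.5))]
= (1/1.036) ln[3.629 × 0.7467] = 0.9653 × ln(2.710) = 0.9653 × 0.9970 = 0.9624 d.
D_c = (k_d/k_r) L₀ e^(−k_d t_c) = (0.394/1.43) × 24.5 × e^(−0.394×0.9624) = 0.2755 × 24.5 × 0.6844 = 4.620 mg/L.
Minimum DO = C_s − D_c = 9.69 − 4.620 = 5.070 mg/L.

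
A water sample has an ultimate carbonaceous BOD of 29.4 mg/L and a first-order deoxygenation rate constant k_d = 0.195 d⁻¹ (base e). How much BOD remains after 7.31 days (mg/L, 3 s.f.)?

L_t = L₀ e^(−k_d t) = 29.4 × e^(−0.195×7.31) = 29.4 × 0.2404 = 7.068 mg/L.

L ≈ 7.07 mg/L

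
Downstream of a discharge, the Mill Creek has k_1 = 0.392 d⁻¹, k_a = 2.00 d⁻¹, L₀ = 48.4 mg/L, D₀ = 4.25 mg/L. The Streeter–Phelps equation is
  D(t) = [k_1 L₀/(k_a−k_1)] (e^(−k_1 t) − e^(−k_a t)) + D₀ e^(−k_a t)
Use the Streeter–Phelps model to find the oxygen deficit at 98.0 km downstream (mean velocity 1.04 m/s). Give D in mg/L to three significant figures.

D ≈ 6.84 mg/L

Travel time t = x/v = 98.0 km / (1.04 m/s) = 98000 m / 1.04 m/s = 94230 s = 1.091 d.
k_1 L₀/(k_a−k_1) = 0.392×48.4/(2.00−0.392) = 18.97/1.608 = 11.80 mg/L.
e^(−k_1 t) = e^(−0.392×1.091) = 0.6521; e^(−k_a t) = e^(−2.00×1.091) = 0.1129.
D = 11.80 × (0.6521 − 0.1129) + 4.25 × 0.1129 = 6.362 + 0.4798 = 6.842 mg/L.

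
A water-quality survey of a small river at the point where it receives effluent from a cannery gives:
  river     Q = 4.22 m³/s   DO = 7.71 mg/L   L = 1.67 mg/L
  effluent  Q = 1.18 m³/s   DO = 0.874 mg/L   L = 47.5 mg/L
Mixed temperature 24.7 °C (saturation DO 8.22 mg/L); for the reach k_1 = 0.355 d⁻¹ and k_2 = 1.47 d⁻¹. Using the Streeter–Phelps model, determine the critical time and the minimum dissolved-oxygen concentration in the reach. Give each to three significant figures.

t_c ≈ 0.581 d; minimum DO ≈ 5.92 mg/L

Mixed DO = (4.22×7.71 + 1.18×0.874)/(4.22+1.18) = 33.57/5.400 = 6.216 mg/L.
Mixed L₀ = (4.22×1.67 + 1.18×47.5)/(5.400) = 63.10/5.400 = 11.68 mg/L.
Initial deficit D₀ = C_s − DO₀ = 8.22 − 6.216 = 2.004 mg/L.
t_c = (1/1.115) ln[(1.47/0.355)(1 − 2.004×1.115/(0.355×11.68))] = 0.8969 × ln(1.911) = 0.5806 d.
D_c = (0.355/1.47) × 11.68 × e^(−0.355×0.5806) = 0.2415 × 11.68 × 0.8137 = 2.296 mg/L.
Minimum DO = 8.22 − 2.296 = 5.924 mg/L.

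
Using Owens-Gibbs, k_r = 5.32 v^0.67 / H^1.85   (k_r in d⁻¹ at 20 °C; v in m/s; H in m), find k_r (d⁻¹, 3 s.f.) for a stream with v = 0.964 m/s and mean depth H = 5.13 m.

k_r ≈ 0.252 d⁻¹

k_r = 5.32 × 0.964^0.67 / 5.13^1.85 = 5.32 × 0.9757 / 20.59 = 0.2521 d⁻¹.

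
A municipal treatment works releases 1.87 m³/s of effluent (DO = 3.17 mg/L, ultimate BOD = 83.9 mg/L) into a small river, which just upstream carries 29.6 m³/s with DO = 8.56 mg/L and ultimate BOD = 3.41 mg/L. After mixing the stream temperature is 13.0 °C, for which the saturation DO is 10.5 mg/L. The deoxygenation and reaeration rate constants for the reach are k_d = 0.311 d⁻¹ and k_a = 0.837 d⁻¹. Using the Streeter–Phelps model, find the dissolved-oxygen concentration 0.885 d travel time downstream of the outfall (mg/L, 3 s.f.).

DO ≈ 8.05 mg/L

Mixed DO = (29.6×8.56 + 1.87×3.17)/(29.6+1.87) = 259.3/31.47 = 8.240 mg/L.
Mixed L₀ = (29.6×3.41 + 1.87×83.9)/(31.47) = 257.8/31.47 = 8.193 mg/L.
Initial deficit D₀ = C_s − DO₀ = 10.5 − 8.240 = 2.260 mg/L.
D(0.885) = [0.311×8.193/(0.837−0.311)](e^(−0.311×0.885) − e^(−0.837×0.885)) + 2.260 e^(−0.837×0.885)
= 4.844 × (0.7594 − 0.4768) + 2.260 × 0.4768 = 2.447 mg/L.
DO = 10.5 − 2.447 = 8.053 mg/L.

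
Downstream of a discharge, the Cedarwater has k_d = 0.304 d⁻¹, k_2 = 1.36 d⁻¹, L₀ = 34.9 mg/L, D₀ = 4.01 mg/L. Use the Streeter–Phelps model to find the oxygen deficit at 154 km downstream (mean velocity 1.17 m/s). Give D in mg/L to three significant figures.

Travel time t = x/v = 154 km / (1.17 m/s) = 154000 m / 1.17 m/s = 131600 s = 1.523 d.
k_d L₀/(k_2−k_d) = 0.304×34.9/(1.36−0.304) = 10.61/1.056 = 10.05 mg/L.
e^(−k_d t) = e^(−0.304×1.523) = 0.6293; e^(−k_2 t) = e^(−1.36×1.523) = 0.1260.
D = 10.05 × (0.6293 − 0.1260) + 4.01 × 0.1260 = 5.057 + 0.5051 = 5.562 mg/L.

D ≈ 5.56 mg/L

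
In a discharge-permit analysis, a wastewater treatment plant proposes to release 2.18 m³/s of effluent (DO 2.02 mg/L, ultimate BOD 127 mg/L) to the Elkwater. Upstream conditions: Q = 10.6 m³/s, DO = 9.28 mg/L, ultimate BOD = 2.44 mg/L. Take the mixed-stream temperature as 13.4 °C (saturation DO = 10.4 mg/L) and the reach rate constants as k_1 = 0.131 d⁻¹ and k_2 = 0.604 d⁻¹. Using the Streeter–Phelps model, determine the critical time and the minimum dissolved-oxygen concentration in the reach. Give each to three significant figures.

Mixed DO = (10.6×9.28 + 2.18×2.02)/(10.6+2.18) = 102.8/12.78 = 8.042 mg/L.
Mixed L₀ = (10.6×2.44 + 2.18×127)/(12.78) = 302.7/12.78 = 23.69 mg/L.
Initial deficit D₀ = C_s − DO₀ = 10.4 − 8.042 = 2.358 mg/L.
t_c = (1/0.4730) ln[(0.604/0.131)(1 − 2.358×0.4730/(0.131×23.69))] = 2.114 × ln(2.953) = 2.289 d.
D_c = (0.131/0.604) × 23.69 × e^(−0.131×2.289) = 0.2169 × 23.69 × 0.7409 = 3.806 mg/L.
Minimum DO = 10.4 − 3.806 = 6.594 mg/L.

t_c ≈ 2.29 d; minimum DO ≈ 6.59 mg/L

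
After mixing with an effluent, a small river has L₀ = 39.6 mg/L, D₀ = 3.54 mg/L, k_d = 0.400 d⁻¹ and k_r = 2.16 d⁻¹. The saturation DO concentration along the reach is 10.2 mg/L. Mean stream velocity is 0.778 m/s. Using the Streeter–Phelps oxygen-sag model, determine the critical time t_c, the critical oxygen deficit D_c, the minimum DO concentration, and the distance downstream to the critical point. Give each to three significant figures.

t_c ≈ 0.674 d; D_c ≈ 5.60 mg/L; min DO ≈ 4.60 mg/L; x_c ≈ 45.3 km

With k_r/k_d = 5.400 and 1 − D₀(k_r−k_d)/(k_d L₀) = 0.6067,
t_c = ln(5.400 × 0.6067) / (2.16 − 0.400) = ln(3.276) / 1.760 = 1.187/1.760 = 0.6742 d.
L(t_c) = L₀ e^(−k_d t_c) = 39.6 × 0.7636 = 30.24 mg/L, and at the critical point k_r D_c = k_d L, so D_c = (0.400/2.16) × 30.24 = 5.600 mg/L.
Minimum DO = C_s − D_c = 10.2 − 5.600 = 4.600 mg/L.
x_c = v t_c = 0.778 m/s × 0.6742 d × 86400 s/d = 45320 m ≈ 45.3 km.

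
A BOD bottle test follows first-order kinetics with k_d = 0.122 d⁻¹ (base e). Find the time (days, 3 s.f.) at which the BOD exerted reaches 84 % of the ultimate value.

t ≈ 15.0 d

y/L₀ = 1 − e^(−k_d t) = 0.84 ⇒ e^(−k_d t) = 0.160
t = −ln(0.160) / 0.122 = 1.833 / 0.122 = 15.02 d.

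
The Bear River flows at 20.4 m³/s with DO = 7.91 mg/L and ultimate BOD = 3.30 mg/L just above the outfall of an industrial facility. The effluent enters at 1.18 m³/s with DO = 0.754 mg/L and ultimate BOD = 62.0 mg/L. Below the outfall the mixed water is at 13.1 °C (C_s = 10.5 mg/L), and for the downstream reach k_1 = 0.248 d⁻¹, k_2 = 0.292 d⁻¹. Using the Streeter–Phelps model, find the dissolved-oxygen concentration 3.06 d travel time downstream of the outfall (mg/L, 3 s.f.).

Mixed DO = (20.4×7.91 + 1.18×0.754)/(20.4+1.18) = 162.3/21.58 = 7.519 mg/L.
Mixed L₀ = (20.4×3.30 + 1.18×62.0)/(21.58) = 140.5/21.58 = 6.510 mg/L.
Initial deficit D₀ = C_s − DO₀ = 10.5 − 7.519 = 2.981 mg/L.
D(3.06) = [0.248×6.510/(0.292−0.248)](e^(−0.248×3.06) − e^(−0.292×3.06)) + 2.981 e^(−0.292×3.06)
= 36.69 × (0.4682 − 0.4092) + 2.981 × 0.4092 = 3.384 mg/L.
DO = 10.5 − 3.384 = 7.116 mg/L.

DO ≈ 7.12 mg/L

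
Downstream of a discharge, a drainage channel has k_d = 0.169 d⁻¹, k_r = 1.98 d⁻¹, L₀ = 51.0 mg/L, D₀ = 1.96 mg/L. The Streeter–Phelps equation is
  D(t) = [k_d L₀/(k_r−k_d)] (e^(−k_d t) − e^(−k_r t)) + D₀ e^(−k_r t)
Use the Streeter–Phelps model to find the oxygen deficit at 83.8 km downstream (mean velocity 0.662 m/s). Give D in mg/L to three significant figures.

D ≈ 3.56 mg/L

Travel time t = x/v = 83.8 km / (0.662 m/s) = 83800 m / 0.662 m/s = 126600 s = 1.465 d.
k_d L₀/(k_r−k_d) = 0.169×51.0/(1.98−0.169) = 8.619/1.811 = 4.759 mg/L.
e^(−k_d t) = e^(−0.169×1.465) = 0.7807; e^(−k_r t) = e^(−1.98×1.465) = 0.05497.
D = 4.759 × (0.7807 − 0.05497) + 1.96 × 0.05497 = 3.454 + 0.1077 = 3.562 mg/L.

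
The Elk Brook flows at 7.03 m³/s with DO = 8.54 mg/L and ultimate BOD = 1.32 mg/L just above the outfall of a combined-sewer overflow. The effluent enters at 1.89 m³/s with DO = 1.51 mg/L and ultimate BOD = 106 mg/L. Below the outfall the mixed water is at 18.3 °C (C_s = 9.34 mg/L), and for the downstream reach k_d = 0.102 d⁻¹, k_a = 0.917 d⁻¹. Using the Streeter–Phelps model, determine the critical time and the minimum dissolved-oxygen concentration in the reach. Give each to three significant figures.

t_c ≈ 0.845 d; minimum DO ≈ 6.94 mg/L

Mixed DO = (7.03×8.54 + 1.89×1.51)/(7.03+1.89) = 62.89/8.920 = 7.050 mg/L.
Mixed L₀ = (7.03×1.32 + 1.89×106)/(8.920) = 209.6/8.920 = 23.50 mg/L.
Initial deficit D₀ = C_s − DO₀ = 9.34 − 7.050 = 2.290 mg/L.
t_c = (1/0.8150) ln[(0.917/0.102)(1 − 2.290×0.8150/(0.102×23.50))] = 1.227 × ln(1.992) = 0.8454 d.
D_c = (0.102/0.917) × 23.50 × e^(−0.102×0.8454) = 0.1112 × 23.50 × 0.9174 = 2.398 mg/L.
Minimum DO = 9.34 − 2.398 = 6.942 mg/L.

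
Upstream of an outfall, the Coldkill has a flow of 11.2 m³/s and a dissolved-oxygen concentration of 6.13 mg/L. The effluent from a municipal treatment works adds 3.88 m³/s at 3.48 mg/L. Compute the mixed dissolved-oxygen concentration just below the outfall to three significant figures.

Flow-weighted mixing: C = (Q_r C_r + Q_w C_w)/(Q_r + Q_w)
= (11.2×6.13 + 3.88×3.48)/(11.2 + 3.88) = 82.16/15.08 = 5.448 mg/L.

5.45 mg/L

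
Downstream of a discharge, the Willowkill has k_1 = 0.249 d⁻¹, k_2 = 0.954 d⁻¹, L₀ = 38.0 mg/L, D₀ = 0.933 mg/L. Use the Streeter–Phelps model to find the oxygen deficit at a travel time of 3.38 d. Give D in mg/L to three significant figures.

k_1 L₀/(k_2−k_1) = 0.249×38.0/(0.954−0.249) = 9.462/0.7050 = 13.42 mg/L.
e^(−k_1 t) = e^(−0.249×3.380) = 0.4310; e^(−k_2 t) = e^(−0.954×3.380) = 0.03977.
D = 13.42 × (0.4310 − 0.03977) + 0.933 × 0.03977 = 5.251 + 0.03711 = 5.288 mg/L.

D ≈ 5.29 mg/L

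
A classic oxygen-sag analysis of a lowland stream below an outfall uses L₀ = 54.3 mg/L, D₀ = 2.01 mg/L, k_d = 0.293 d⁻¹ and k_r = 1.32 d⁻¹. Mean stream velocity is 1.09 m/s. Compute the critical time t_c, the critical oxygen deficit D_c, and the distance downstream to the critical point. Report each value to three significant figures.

t_c ≈ 1.33 d; D_c ≈ 8.16 mg/L; x_c ≈ 125 km

At the critical point dD/dt = 0, so k_d L₀ e^(−k_d t) = k_r D. Substituting D(t) from the Streeter–Phelps equation and solving for t gives
t_c = ln[(k_r/k_d)(1 − D₀(k_r−k_d)/(k_d L₀))] / (k_r−k_d).
Here k_r−k_d = 1.027 d⁻¹ and 1 − D₀(k_r−k_d)/(k_d L₀) = 1 − 2.01×1.027/(0.293×54.3) = 0.8703, so
t_c = ln(4.505 × 0.8703) / 1.027 = 1.366 / 1.027 = 1.330 d.
D_c = (k_d/k_r) L₀ e^(−k_d t_c) = (0.293/1.32) × 54.3 × e^(−0.293×1.330) = 0.2220 × 54.3 × 0.6772 = 8.162 mg/L.
x_c = v t_c = 1.09 m/s × 1.330 d × 86400 s/d = 125300 m ≈ 125 km.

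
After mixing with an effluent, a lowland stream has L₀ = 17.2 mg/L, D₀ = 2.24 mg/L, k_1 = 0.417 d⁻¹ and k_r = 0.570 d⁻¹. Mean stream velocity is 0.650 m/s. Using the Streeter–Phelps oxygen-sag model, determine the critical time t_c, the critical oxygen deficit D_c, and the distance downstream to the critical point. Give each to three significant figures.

t_c ≈ 1.72 d; D_c ≈ 6.13 mg/L; x_c ≈ 96.8 km

With k_r/k_1 = 1.367 and 1 − D₀(k_r−k_1)/(k_1 L₀) = 0.9522,
t_c = ln(1.367 × 0.9522) / (0.570 − 0.417) = ln(1.302) / 0.1530 = 0.2636/0.1530 = 1.723 d.
L(t_c) = L₀ e^(−k_1 t_c) = 17.2 × 0.4875 = 8.385 mg/L, and at the critical point k_r D_c = k_1 L, so D_c = (0.417/0.570) × 8.385 = 6.135 mg/L.
x_c = v t_c = 0.650 m/s × 1.723 d × 86400 s/d = 96750 m ≈ 96.8 km.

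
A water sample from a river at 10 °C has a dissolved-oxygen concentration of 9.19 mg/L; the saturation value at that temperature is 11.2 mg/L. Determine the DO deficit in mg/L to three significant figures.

D = C_s − C = 11.2 − 9.19 = 2.01 mg/L.

D ≈ 2.01 mg/L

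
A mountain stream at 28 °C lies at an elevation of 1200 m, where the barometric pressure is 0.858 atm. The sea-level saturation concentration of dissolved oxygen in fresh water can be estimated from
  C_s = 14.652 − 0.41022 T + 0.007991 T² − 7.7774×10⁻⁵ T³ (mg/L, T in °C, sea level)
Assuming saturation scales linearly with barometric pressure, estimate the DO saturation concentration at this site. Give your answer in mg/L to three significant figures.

At sea level: C_s = 14.652 − 0.41022×28 + 0.007991×28² − 7.7774×10⁻⁵×28³ = 7.723 mg/L.
Pressure correction: C_s' = 7.723 × 0.858 = 6.627 mg/L.

C_s ≈ 6.63 mg/L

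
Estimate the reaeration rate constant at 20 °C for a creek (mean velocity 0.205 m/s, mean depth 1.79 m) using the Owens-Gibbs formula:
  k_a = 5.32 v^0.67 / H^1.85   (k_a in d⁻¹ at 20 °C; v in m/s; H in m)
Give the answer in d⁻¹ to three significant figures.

k_a = 5.32 × 0.205^0.67 / 1.79^1.85 = 5.32 × 0.3458 / 2.936 = 0.6266 d⁻¹.

k_a ≈ 0.627 d⁻¹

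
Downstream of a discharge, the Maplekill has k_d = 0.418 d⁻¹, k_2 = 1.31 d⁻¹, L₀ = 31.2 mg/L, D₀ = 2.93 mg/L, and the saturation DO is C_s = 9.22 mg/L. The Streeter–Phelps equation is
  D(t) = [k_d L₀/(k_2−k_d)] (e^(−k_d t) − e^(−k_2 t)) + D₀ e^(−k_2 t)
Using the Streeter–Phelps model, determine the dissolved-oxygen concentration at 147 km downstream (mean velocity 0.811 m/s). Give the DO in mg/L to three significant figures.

DO ≈ 3.89 mg/L

Travel time t = x/v = 147 km / (0.811 m/s) = 147000 m / 0.811 m/s = 181300 s = 2.098 d.
k_d L₀/(k_2−k_d) = 0.418×31.2/(1.31−0.418) = 13.04/0.8920 = 14.62 mg/L.
e^(−k_d t) = e^(−0.418×2.098) = 0.4161; e^(−k_2 t) = e^(−1.31×2.098) = 0.06404.
D = 14.62 × (0.4161 − 0.06404) + 2.93 × 0.06404 = 5.147 + 0.1876 = 5.334 mg/L.
DO = C_s − D = 9.22 − 5.334 = 3.886 mg/L.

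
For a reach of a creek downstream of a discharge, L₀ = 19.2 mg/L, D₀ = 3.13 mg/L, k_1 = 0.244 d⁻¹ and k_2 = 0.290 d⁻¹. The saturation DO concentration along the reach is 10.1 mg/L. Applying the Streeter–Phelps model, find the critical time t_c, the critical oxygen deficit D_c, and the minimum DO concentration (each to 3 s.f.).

At the critical point dD/dt = 0, so k_1 L₀ e^(−k_1 t) = k_2 D. Substituting D(t) from the Streeter–Phelps equation and solving for t gives
t_c = ln[(k_2/k_1)(1 − D₀(k_2−k_1)/(k_1 L₀))] / (k_2−k_1).
Here k_2−k_1 = 0.04600 d⁻¹ and 1 − D₀(k_2−k_1)/(k_1 L₀) = 1 − 3.13×0.04600/(0.244×19.2) = 0.9693, so
t_c = ln(1.189 × 0.9693) / 0.04600 = 0.1415 / 0.04600 = 3.076 d.
D_c = (k_1/k_2) L₀ e^(−k_1 t_c) = (0.244/0.290) × 19.2 × e^(−0.244×3.076) = 0.8414 × 19.2 × 0.4721 = 7.627 mg/L.
Minimum DO = C_s − D_c = 10.1 − 7.627 = 2.473 mg/L.

t_c ≈ 3.08 d; D_c ≈ 7.63 mg/L; min DO ≈ 2.47 mg/L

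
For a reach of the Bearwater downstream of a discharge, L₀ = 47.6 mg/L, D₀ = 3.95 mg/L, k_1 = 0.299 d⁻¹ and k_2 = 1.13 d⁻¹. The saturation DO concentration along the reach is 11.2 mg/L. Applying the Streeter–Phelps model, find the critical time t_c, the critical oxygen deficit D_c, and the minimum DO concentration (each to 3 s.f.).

With k_2/k_1 = 3.779 and 1 − D₀(k_2−k_1)/(k_1 L₀) = 0.7694,
t_c = ln(3.779 × 0.7694) / (1.13 − 0.299) = ln(2.908) / 0.8310 = 1.067/0.8310 = 1.284 d.
L(t_c) = L₀ e^(−k_1 t_c) = 47.6 × 0.6811 = 32.42 mg/L, and at the critical point k_2 D_c = k_1 L, so D_c = (0.299/1.13) × 32.42 = 8.579 mg/L.
Minimum DO = C_s − D_c = 11.2 − 8.579 = 2.621 mg/L.

t_c ≈ 1.28 d; D_c ≈ 8.58 mg/L; min DO ≈ 2.62 mg/L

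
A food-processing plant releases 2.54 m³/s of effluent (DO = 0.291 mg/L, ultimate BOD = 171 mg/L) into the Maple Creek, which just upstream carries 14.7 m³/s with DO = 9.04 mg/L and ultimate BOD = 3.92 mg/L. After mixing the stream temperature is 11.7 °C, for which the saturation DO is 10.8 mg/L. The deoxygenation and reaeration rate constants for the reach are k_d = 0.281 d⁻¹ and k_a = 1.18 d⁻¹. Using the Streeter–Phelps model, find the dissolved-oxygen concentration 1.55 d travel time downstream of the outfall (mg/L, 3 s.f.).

Mixed DO = (14.7×9.04 + 2.54×0.291)/(14.7+2.54) = 133.6/17.24 = 7.751 mg/L.
Mixed L₀ = (14.7×3.92 + 2.54×171)/(17.24) = 492.0/17.24 = 28.54 mg/L.
Initial deficit D₀ = C_s − DO₀ = 10.8 − 7.751 = 3.049 mg/L.
D(1.55) = [0.281×28.54/(1.18−0.281)](e^(−0.281×1.55) − e^(−1.18×1.55)) + 3.049 e^(−1.18×1.55)
= 8.920 × (0.6469 − 0.1606) + 3.049 × 0.1606 = 4.827 mg/L.
DO = 10.8 − 4.827 = 5.973 mg/L.

DO ≈ 5.97 mg/L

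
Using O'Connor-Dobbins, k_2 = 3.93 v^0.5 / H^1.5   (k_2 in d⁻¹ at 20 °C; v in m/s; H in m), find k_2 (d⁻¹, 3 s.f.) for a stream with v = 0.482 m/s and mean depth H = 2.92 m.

k_2 = 3.93 × 0.482^0.5 / 2.92^1.5 = 3.93 × 0.6943 / 4.990 = 0.5468 d⁻¹.

k_2 ≈ 0.547 d⁻¹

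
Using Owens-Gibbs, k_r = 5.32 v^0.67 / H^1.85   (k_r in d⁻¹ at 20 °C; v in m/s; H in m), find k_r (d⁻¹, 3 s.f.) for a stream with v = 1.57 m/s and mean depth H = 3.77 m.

k_r = 5.32 × 1.57^0.67 / 3.77^1.85 = 5.32 × 1.353 / 11.65 = 0.6179 d⁻¹.

k_r ≈ 0.618 d⁻¹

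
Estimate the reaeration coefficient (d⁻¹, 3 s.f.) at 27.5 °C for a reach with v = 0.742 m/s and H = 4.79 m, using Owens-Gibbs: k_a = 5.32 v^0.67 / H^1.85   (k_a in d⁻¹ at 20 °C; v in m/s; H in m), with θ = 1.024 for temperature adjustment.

k_a(20) = 5.32 × 0.742^0.67 / 4.79^1.85 = 5.32 × 0.8188 / 18.14 = 0.2401 d⁻¹.
k_a(27.5) = 0.2401 × 1.024^(27.5−20) = 0.2401 × 1.195 = 0.2869 d⁻¹.

k_a ≈ 0.287 d⁻¹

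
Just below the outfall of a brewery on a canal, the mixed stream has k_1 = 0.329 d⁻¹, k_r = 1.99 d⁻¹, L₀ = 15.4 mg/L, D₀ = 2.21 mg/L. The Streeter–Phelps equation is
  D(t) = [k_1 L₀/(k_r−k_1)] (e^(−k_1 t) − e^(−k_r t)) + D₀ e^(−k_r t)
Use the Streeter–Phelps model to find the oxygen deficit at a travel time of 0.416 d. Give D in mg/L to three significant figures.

k_1 L₀/(k_r−k_1) = 0.329×15.4/(1.99−0.329) = 5.067/1.661 = 3.050 mg/L.
e^(−k_1 t) = e^(−0.329×0.4160) = 0.8721; e^(−k_r t) = e^(−1.99×0.4160) = 0.4370.
D = 3.050 × (0.8721 − 0.4370) + 2.21 × 0.4370 = 1.327 + 0.9658 = 2.293 mg/L.

D ≈ 2.29 mg/L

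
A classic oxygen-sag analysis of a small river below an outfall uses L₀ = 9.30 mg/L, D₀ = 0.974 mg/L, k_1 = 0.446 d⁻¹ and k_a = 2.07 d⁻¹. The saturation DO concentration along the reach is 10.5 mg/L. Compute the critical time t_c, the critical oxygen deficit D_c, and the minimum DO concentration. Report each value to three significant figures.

t_c ≈ 0.649 d; D_c ≈ 1.50 mg/L; min DO ≈ 9.00 mg/L

t_c = [1/(k_a−k_1)] ln[(k_a/k_1)(1 − D₀(k_a−k_1)/(k_1 L₀))]
= [1/(2.07−0.446)] ln[(2.07/0.446)(1 − 0.974×1.624/(0.446×9.30))]
= (1/1.624) ln[4.641 × 0.6186] = 0.6158 × ln(2.871) = 0.6158 × 1.055 = 0.6495 d.
L(t_c) = L₀ e^(−k_1 t_c) = 9.30 × 0.7485 = 6.961 mg/L, and at the critical point k_a D_c = k_1 L, so D_c = (0.446/2.07) × 6.961 = 1.500 mg/L.
Minimum DO = C_s − D_c = 10.5 − 1.500 = 9.000 mg/L.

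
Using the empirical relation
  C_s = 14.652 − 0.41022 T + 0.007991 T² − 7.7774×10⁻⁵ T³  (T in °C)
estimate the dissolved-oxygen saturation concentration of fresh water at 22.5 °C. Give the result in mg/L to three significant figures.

C_s ≈ 8.58 mg/L

C_s = 14.652 − 0.41022×22.5 + 0.007991×22.5² − 7.7774×10⁻⁵×22.5³ = 8.582 mg/L.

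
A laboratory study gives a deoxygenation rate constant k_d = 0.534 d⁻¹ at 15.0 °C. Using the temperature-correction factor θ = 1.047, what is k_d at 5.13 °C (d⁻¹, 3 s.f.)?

k_d ≈ 0.339 d⁻¹

k_d(T₂) = k_d(T₁) · θ^(T₂−T₁) = 0.534 × 1.047^(5.13−15.0)
= 0.534 × 1.047^-9.87 = 0.534 × 0.6355 = 0.3394 d⁻¹.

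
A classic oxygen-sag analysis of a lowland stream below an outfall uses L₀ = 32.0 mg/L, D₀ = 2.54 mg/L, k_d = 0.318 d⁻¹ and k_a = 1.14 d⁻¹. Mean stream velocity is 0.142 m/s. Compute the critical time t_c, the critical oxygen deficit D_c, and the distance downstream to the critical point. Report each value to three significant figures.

With k_a/k_d = 3.585 and 1 − D₀(k_a−k_d)/(k_d L₀) = 0.7948,
t_c = ln(3.585 × 0.7948) / (1.14 − 0.318) = ln(2.849) / 0.8220 = 1.047/0.8220 = 1.274 d.
L(t_c) = L₀ e^(−k_d t_c) = 32.0 × 0.6669 = 21.34 mg/L, and at the critical point k_a D_c = k_d L, so D_c = (0.318/1.14) × 21.34 = 5.953 mg/L.
x_c = v t_c = 0.142 m/s × 1.274 d × 86400 s/d = 15630 m ≈ 15.6 km.

t_c ≈ 1.27 d; D_c ≈ 5.95 mg/L; x_c ≈ 15.6 km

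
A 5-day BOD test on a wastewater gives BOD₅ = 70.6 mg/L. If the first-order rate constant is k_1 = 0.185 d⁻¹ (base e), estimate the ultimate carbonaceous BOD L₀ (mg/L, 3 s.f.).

BOD₅ = L₀(1 − e^(−5k_1)) ⇒ L₀ = BOD₅ / (1 − e^(−5×0.185))
= 70.6 / (1 − 0.3965) = 70.6 / 0.6035 = 117.0 mg/L.

L₀ ≈ 117 mg/L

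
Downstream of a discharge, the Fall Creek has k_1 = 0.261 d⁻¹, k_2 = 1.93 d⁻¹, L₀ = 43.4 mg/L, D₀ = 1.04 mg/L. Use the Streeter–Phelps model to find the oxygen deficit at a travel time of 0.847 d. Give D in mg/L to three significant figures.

D ≈ 4.32 mg/L

k_1 L₀/(k_2−k_1) = 0.261×43.4/(1.93−0.261) = 11.33/1.669 = 6.787 mg/L.
e^(−k_1 t) = e^(−0.261×0.8470) = 0.8017; e^(−k_2 t) = e^(−1.93×0.8470) = 0.1950.
D = 6.787 × (0.8017 − 0.1950) + 1.04 × 0.1950 = 4.117 + 0.2028 = 4.320 mg/L.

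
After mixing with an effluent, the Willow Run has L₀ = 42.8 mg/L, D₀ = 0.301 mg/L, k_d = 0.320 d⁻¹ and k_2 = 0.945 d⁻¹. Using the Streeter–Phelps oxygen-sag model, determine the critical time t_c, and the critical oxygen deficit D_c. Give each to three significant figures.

At the critical point dD/dt = 0, so k_d L₀ e^(−k_d t) = k_2 D. Substituting D(t) from the Streeter–Phelps equation and solving for t gives
t_c = ln[(k_2/k_d)(1 − D₀(k_2−k_d)/(k_d L₀))] / (k_2−k_d).
Here k_2−k_d = 0.6250 d⁻¹ and 1 − D₀(k_2−k_d)/(k_d L₀) = 1 − 0.301×0.6250/(0.320×42.8) = 0.9863, so
t_c = ln(2.953 × 0.9863) / 0.6250 = 1.069 / 0.6250 = 1.710 d.
D_c = (k_d/k_2) L₀ e^(−k_d t_c) = (0.320/0.945) × 42.8 × e^(−0.320×1.710) = 0.3386 × 42.8 × 0.5785 = 8.384 mg/L.

t_c ≈ 1.71 d; D_c ≈ 8.38 mg/L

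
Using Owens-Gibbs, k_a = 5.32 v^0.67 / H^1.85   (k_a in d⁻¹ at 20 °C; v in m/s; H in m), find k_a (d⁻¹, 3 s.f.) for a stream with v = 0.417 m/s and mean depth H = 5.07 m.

k_a ≈ 0.147 d⁻¹

k_a = 5.32 × 0.417^0.67 / 5.07^1.85 = 5.32 × 0.5565 / 20.15 = 0.1469 d⁻¹.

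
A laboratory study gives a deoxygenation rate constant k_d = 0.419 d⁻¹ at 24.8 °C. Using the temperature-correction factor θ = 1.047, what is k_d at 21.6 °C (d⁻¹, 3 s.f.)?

k_d(T₂) = k_d(T₁) · θ^(T₂−T₁) = 0.419 × 1.047^(21.6−24.8)
= 0.419 × 1.047^-3.20 = 0.419 × 0.8633 = 0.3617 d⁻¹.

k_d ≈ 0.362 d⁻¹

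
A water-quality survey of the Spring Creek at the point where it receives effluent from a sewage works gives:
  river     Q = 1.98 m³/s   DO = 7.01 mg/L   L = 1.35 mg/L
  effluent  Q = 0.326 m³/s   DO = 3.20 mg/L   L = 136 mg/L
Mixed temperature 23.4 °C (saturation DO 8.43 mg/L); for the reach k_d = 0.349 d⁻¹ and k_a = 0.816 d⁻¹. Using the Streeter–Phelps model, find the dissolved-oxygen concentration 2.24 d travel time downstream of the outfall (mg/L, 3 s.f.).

DO ≈ 3.59 mg/L

Mixed DO = (1.98×7.01 + 0.326×3.20)/(1.98+0.326) = 14.92/2.306 = 6.471 mg/L.
Mixed L₀ = (1.98×1.35 + 0.326×136)/(2.306) = 47.01/2.306 = 20.39 mg/L.
Initial deficit D₀ = C_s − DO₀ = 8.43 − 6.471 = 1.959 mg/L.
D(2.24) = [0.349×20.39/(0.816−0.349)](e^(−0.349×2.24) − e^(−0.816×2.24)) + 1.959 e^(−0.816×2.24)
= 15.23 × (0.4576 − 0.1608) + 1.959 × 0.1608 = 4.837 mg/L.
DO = 8.43 − 4.837 = 3.593 mg/L.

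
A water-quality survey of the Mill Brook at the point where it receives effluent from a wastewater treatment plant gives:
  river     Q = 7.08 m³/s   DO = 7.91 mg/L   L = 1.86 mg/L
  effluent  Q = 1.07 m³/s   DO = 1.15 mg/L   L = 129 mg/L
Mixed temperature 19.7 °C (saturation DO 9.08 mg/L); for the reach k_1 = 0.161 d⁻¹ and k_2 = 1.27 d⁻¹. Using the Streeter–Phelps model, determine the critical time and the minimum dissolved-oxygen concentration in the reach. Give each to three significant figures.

t_c ≈ 0.561 d; minimum DO ≈ 6.93 mg/L

Mixed DO = (7.08×7.91 + 1.07×1.15)/(7.08+1.07) = 57.23/8.150 = 7.022 mg/L.
Mixed L₀ = (7.08×1.86 + 1.07×129)/(8.150) = 151.2/8.150 = 18.55 mg/L.
Initial deficit D₀ = C_s − DO₀ = 9.08 − 7.022 = 2.058 mg/L.
t_c = (1/1.109) ln[(1.27/0.161)(1 − 2.058×1.109/(0.161×18.55))] = 0.9017 × ln(1.862) = 0.5606 d.
D_c = (0.161/1.27) × 18.55 × e^(−0.161×0.5606) = 0.1268 × 18.55 × 0.9137 = 2.149 mg/L.
Minimum DO = 9.08 − 2.149 = 6.931 mg/L.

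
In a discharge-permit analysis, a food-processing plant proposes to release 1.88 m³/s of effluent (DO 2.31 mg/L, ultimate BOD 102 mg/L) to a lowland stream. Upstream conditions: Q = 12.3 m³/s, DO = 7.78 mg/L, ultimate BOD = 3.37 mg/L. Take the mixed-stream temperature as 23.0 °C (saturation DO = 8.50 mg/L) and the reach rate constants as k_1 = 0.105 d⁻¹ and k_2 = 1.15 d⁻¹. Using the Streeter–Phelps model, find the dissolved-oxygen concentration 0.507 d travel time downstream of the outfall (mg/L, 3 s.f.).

Mixed DO = (12.3×7.78 + 1.88×2.31)/(12.3+1.88) = 100.0/14.18 = 7.055 mg/L.
Mixed L₀ = (12.3×3.37 + 1.88×102)/(14.18) = 233.2/14.18 = 16.45 mg/L.
Initial deficit D₀ = C_s − DO₀ = 8.50 − 7.055 = 1.445 mg/L.
D(0.507) = [0.105×16.45/(1.15−0.105)](e^(−0.105×0.507) − e^(−1.15×0.507)) + 1.445 e^(−1.15×0.507)
= 1.653 × (0.9482 − 0.5582) + 1.445 × 0.5582 = 1.451 mg/L.
DO = 8.50 − 1.451 = 7.049 mg/L.

DO ≈ 7.05 mg/L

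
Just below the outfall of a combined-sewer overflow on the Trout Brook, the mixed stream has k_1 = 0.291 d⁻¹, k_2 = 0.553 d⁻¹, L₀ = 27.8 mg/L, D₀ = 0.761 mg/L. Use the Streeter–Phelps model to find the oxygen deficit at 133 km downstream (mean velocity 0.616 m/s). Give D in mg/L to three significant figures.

Travel time t = x/v = 133 km / (0.616 m/s) = 133000 m / 0.616 m/s = 215900 s = 2.499 d.
k_1 L₀/(k_2−k_1) = 0.291×27.8/(0.553−0.291) = 8.090/0.2620 = 30.88 mg/L.
e^(−k_1 t) = e^(−0.291×2.499) = 0.4833; e^(−k_2 t) = e^(−0.553×2.499) = 0.2511.
D = 30.88 × (0.4833 − 0.2511) + 0.761 × 0.2511 = 7.169 + 0.1911 = 7.360 mg/L.

D ≈ 7.36 mg/L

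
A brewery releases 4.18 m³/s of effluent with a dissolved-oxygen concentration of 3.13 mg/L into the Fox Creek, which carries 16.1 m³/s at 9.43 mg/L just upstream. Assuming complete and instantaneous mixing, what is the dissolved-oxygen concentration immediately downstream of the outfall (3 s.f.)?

Flow-weighted mixing: C = (Q_r C_r + Q_w C_w)/(Q_r + Q_w)
= (16.1×9.43 + 4.18×3.13)/(16.1 + 4.18) = 164.9/20.28 = 8.131 mg/L.

8.13 mg/L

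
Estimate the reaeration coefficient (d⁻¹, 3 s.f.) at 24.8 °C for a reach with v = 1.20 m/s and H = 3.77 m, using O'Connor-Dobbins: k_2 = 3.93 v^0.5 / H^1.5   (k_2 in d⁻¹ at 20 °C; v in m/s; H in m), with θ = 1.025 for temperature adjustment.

k_2(20) = 3.93 × 1.20^0.5 / 3.77^1.5 = 3.93 × 1.095 / 7.320 = 0.5881 d⁻¹.
k_2(24.8) = 0.5881 × 1.025^(24.8−20) = 0.5881 × 1.126 = 0.6621 d⁻¹.

k_2 ≈ 0.662 d⁻¹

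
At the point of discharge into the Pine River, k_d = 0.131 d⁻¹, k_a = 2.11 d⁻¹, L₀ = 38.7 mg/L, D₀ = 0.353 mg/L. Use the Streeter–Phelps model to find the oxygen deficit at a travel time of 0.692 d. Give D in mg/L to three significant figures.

k_d L₀/(k_a−k_d) = 0.131×38.7/(2.11−0.131) = 5.070/1.979 = 2.562 mg/L.
e^(−k_d t) = e^(−0.131×0.6920) = 0.9133; e^(−k_a t) = e^(−2.11×0.6920) = 0.2322.
D = 2.562 × (0.9133 − 0.2322) + 0.353 × 0.2322 = 1.745 + 0.08197 = 1.827 mg/L.

D ≈ 1.83 mg/L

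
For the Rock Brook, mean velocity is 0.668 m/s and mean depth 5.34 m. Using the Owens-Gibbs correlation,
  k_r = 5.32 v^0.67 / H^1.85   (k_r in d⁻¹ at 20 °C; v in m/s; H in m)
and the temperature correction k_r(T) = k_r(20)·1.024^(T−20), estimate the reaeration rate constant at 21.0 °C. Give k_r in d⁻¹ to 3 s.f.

k_r ≈ 0.187 d⁻¹

k_r(20) = 5.32 × 0.668^0.67 / 5.34^1.85 = 5.32 × 0.7631 / 22.18 = 0.1830 d⁻¹.
k_r(21.0) = 0.1830 × 1.024^(21.0−20) = 0.1830 × 1.024 = 0.1874 d⁻¹.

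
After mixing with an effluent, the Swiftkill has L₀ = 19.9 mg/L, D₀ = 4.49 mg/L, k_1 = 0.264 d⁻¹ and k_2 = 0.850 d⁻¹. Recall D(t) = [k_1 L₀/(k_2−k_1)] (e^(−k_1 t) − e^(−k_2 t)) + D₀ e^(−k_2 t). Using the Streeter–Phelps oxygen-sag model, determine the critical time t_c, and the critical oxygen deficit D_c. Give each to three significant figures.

t_c = [1/(k_2−k_1)] ln[(k_2/k_1)(1 − D₀(k_2−k_1)/(k_1 L₀))]
= [1/(0.850−0.264)] ln[(0.850/0.264)(1 − 4.49×0.5860/(0.264×19.9))]
= (1/0.5860) ln[3.220 × 0.4992] = 1.706 × ln(1.607) = 1.706 × 0.4745 = 0.8097 d.
D_c = (k_1/k_2) L₀ e^(−k_1 t_c) = (0.264/0.850) × 19.9 × e^(−0.264×0.8097) = 0.3106 × 19.9 × 0.8075 = 4.991 mg/L.

t_c ≈ 0.810 d; D_c ≈ 4.99 mg/L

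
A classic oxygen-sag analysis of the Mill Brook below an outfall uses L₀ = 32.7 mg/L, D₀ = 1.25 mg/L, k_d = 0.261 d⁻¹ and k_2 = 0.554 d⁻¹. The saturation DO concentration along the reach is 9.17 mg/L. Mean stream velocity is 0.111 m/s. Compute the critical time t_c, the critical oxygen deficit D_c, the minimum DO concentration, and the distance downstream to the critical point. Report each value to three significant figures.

t_c ≈ 2.42 d; D_c ≈ 8.19 mg/L; min DO ≈ 0.976 mg/L; x_c ≈ 23.2 km

t_c = [1/(k_2−k_d)] ln[(k_2/k_d)(1 − D₀(k_2−k_d)/(k_d L₀))]
= [1/(0.554−0.261)] ln[(0.554/0.261)(1 − 1.25×0.2930/(0.261×32.7))]
= (1/0.2930) ln[2.123 × 0.9571] = 3.413 × ln(2.032) = 3.413 × 0.7088 = 2.419 d.
D_c = (k_d/k_2) L₀ e^(−k_d t_c) = (0.261/0.554) × 32.7 × e^(−0.261×2.419) = 0.4711 × 32.7 × 0.5319 = 8.194 mg/L.
Minimum DO = C_s − D_c = 9.17 − 8.194 = 0.9764 mg/L.
x_c = v t_c = 0.111 m/s × 2.419 d × 86400 s/d = 23200 m ≈ 23.2 km.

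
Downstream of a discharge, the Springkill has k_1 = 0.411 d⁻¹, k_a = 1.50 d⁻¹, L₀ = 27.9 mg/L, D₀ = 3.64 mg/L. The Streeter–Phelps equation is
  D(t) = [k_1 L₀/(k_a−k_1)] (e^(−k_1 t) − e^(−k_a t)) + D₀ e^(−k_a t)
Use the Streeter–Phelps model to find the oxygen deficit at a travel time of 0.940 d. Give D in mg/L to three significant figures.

k_1 L₀/(k_a−k_1) = 0.411×27.9/(1.50−0.411) = 11.47/1.089 = 10.53 mg/L.
e^(−k_1 t) = e^(−0.411×0.9400) = 0.6795; e^(−k_a t) = e^(−1.50×0.9400) = 0.2441.
D = 10.53 × (0.6795 − 0.2441) + 3.64 × 0.2441 = 4.585 + 0.8887 = 5.473 mg/L.

D ≈ 5.47 mg/L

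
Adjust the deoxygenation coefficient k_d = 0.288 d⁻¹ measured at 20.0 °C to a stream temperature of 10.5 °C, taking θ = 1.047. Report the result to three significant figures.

k_d(T₂) = k_d(T₁) · θ^(T₂−T₁) = 0.288 × 1.047^(10.5−20.0)
= 0.288 × 1.047^-9.50 = 0.288 × 0.6464 = 0.1862 d⁻¹.

k_d ≈ 0.186 d⁻¹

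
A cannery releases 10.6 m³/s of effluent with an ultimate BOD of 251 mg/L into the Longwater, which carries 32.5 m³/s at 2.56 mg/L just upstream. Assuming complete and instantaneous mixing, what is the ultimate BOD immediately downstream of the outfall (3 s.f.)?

63.7 mg/L

Flow-weighted mixing: C = (Q_r C_r + Q_w C_w)/(Q_r + Q_w)
= (32.5×2.56 + 10.6×251)/(32.5 + 10.6) = 2744/43.10 = 63.66 mg/L.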